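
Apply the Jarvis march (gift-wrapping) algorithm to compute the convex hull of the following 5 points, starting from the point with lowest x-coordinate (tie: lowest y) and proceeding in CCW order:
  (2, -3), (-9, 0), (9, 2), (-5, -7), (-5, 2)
Hull (CCW) = [(-9, 0), (-5, -7), (2, -3), (9, 2), (-5, 2)]

Jarvis march: at each step, from the current hull vertex p, select the next vertex q as the point such that every other point lies strictly to the left of (or on) the directed line p → q. (Equivalently: for every other point r, the cross product (q − p) × (r − p) ≥ 0.)
Starting point (lowest x, tie lowest y): (-9, 0). Wrap until returning to start. Resulting hull: (-9, 0), (-5, -7), (2, -3), (9, 2), (-5, 2).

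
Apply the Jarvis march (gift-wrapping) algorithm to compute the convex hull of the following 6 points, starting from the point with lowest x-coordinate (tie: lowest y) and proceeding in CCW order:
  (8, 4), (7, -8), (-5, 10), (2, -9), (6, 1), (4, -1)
Hull (CCW) = [(-5, 10), (2, -9), (7, -8), (8, 4)]

Jarvis march: at each step, from the current hull vertex p, select the next vertex q as the point such that every other point lies strictly to the left of (or on) the directed line p → q. (Equivalently: for every other point r, the cross product (q − p) × (r − p) ≥ 0.)
Starting point (lowest x, tie lowest y): (-5, 10). Wrap until returning to start. Resulting hull: (-5, 10), (2, -9), (7, -8), (8, 4).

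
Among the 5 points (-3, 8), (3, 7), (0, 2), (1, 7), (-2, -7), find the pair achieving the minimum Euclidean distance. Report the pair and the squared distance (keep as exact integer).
Pair = ((3, 7), (1, 7)); squared distance = 4

Compute all C(5, 2) = 10 pairwise squared distances (x_i − x_j)² + (y_i − y_j)². The minimum is 4, attained by the pair ((3, 7), (1, 7)).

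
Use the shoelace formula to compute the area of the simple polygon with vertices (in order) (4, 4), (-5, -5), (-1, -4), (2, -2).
Area = 41/2

Shoelace formula: Area = (1/2) |Σ_i (x_i · y_{i+1} − x_{i+1} · y_i)| (indices mod n). Compute each cross term:
  (4)(-5) − (-5)(4) = 0
  (-5)(-4) − (-1)(-5) = 15
  (-1)(-2) − (2)(-4) = 10
  (2)(4) − (4)(-2) = 16
Sum = 41, so (signed) Area = 41/2 = 41/2, |Area| = 41/2.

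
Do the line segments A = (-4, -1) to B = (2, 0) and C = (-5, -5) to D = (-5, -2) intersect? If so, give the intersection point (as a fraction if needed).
No (intersection of containing lines falls outside at least one segment)

Parametrize and solve: t = -1/6, s = 23/18. At least one of these is outside [0, 1], so the segments do not intersect.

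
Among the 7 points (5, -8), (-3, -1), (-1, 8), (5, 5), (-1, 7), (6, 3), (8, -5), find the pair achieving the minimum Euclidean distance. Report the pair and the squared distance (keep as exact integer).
Pair = ((-1, 8), (-1, 7)); squared distance = 1

Compute all C(7, 2) = 21 pairwise squared distances (x_i − x_j)² + (y_i − y_j)². The minimum is 1, attained by the pair ((-1, 8), (-1, 7)).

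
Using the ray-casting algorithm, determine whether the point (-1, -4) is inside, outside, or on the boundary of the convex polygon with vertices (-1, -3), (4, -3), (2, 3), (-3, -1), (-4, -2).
The point (-1, -4) lies strictly outside the polygon

Cast a horizontal ray to the right from the query point and count how many polygon edges it crosses (each edge strictly once or zero times, handled with the usual half-open convention). 
Parity of crossings → even ⇒ outside.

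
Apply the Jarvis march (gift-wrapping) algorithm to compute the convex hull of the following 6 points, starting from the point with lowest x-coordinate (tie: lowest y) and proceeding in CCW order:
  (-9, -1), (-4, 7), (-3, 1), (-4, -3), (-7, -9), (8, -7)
Hull (CCW) = [(-9, -1), (-7, -9), (8, -7), (-4, 7)]

Jarvis march: at each step, from the current hull vertex p, select the next vertex q as the point such that every other point lies strictly to the left of (or on) the directed line p → q. (Equivalently: for every other point r, the cross product (q − p) × (r − p) ≥ 0.)
Starting point (lowest x, tie lowest y): (-9, -1). Wrap until returning to start. Resulting hull: (-9, -1), (-7, -9), (8, -7), (-4, 7).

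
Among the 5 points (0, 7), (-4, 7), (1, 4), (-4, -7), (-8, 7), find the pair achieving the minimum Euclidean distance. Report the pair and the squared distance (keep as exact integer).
Pair = ((0, 7), (1, 4)); squared distance = 10

Compute all C(5, 2) = 10 pairwise squared distances (x_i − x_j)² + (y_i − y_j)². The minimum is 10, attained by the pair ((0, 7), (1, 4)).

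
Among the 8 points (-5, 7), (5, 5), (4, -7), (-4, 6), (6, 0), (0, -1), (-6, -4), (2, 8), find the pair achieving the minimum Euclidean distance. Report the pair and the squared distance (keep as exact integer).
Pair = ((-5, 7), (-4, 6)); squared distance = 2

Compute all C(8, 2) = 28 pairwise squared distances (x_i − x_j)² + (y_i − y_j)². The minimum is 2, attained by the pair ((-5, 7), (-4, 6)).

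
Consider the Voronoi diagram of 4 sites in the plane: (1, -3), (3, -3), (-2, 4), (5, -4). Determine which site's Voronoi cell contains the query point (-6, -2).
Nearest site = (1, -3)

The Voronoi cell of site s contains exactly those query points closer to s than to any other site. Compute squared distances from q = (-6, -2) to each site:
  (1 − -6)² + (-3 − -2)² = 50
  (-2 − -6)² + (4 − -2)² = 52
  (3 − -6)² + (-3 − -2)² = 82
  (5 − -6)² + (-4 − -2)² = 125
Minimum is attained by (1, -3), so q lies in its Voronoi cell.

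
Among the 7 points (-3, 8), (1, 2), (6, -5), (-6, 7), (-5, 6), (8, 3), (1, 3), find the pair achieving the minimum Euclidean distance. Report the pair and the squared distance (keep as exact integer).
Pair = ((1, 2), (1, 3)); squared distance = 1

Compute all C(7, 2) = 21 pairwise squared distances (x_i − x_j)² + (y_i − y_j)². The minimum is 1, attained by the pair ((1, 2), (1, 3)).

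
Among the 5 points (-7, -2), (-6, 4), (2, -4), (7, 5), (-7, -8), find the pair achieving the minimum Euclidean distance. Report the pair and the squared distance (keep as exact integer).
Pair = ((-7, -2), (-7, -8)); squared distance = 36

Compute all C(5, 2) = 10 pairwise squared distances (x_i − x_j)² + (y_i − y_j)². The minimum is 36, attained by the pair ((-7, -2), (-7, -8)).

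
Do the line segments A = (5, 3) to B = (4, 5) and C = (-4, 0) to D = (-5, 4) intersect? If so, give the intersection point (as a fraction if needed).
No (intersection of containing lines falls outside at least one segment)

Parametrize and solve: t = 39/2, s = 21/2. At least one of these is outside [0, 1], so the segments do not intersect.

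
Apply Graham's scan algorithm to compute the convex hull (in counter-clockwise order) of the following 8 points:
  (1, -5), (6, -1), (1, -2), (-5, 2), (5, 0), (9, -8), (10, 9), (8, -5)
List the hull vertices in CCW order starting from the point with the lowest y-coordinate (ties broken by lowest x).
Hull (CCW) = [(9, -8), (10, 9), (-5, 2), (1, -5)]

Graham scan procedure:
  1. Find the pivot p₀ = point with lowest y (tie → lowest x): (9, -8).
  2. Sort the remaining points by polar angle around p₀.
  3. Walk through sorted points, maintaining a stack; pop the top while the last three entries make a non-left turn (cross product ≤ 0).
  4. Final stack is the convex hull in CCW order: (9, -8), (10, 9), (-5, 2), (1, -5).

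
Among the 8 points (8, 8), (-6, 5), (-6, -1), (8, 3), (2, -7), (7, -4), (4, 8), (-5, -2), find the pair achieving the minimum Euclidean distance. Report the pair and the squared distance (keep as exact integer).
Pair = ((-6, -1), (-5, -2)); squared distance = 2

Compute all C(8, 2) = 28 pairwise squared distances (x_i − x_j)² + (y_i − y_j)². The minimum is 2, attained by the pair ((-6, -1), (-5, -2)).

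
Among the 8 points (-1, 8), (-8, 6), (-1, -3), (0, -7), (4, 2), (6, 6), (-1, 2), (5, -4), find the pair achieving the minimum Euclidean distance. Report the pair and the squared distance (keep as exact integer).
Pair = ((-1, -3), (0, -7)); squared distance = 17

Compute all C(8, 2) = 28 pairwise squared distances (x_i − x_j)² + (y_i − y_j)². The minimum is 17, attained by the pair ((-1, -3), (0, -7)).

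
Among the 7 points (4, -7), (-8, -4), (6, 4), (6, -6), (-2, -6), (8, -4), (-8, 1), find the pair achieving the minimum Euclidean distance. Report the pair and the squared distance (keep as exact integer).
Pair = ((4, -7), (6, -6)); squared distance = 5

Compute all C(7, 2) = 21 pairwise squared distances (x_i − x_j)² + (y_i − y_j)². The minimum is 5, attained by the pair ((4, -7), (6, -6)).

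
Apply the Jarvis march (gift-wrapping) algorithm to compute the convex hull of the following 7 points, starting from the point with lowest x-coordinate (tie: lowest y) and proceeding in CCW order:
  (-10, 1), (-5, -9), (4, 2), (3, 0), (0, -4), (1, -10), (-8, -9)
Hull (CCW) = [(-10, 1), (-8, -9), (1, -10), (4, 2)]

Jarvis march: at each step, from the current hull vertex p, select the next vertex q as the point such that every other point lies strictly to the left of (or on) the directed line p → q. (Equivalently: for every other point r, the cross product (q − p) × (r − p) ≥ 0.)
Starting point (lowest x, tie lowest y): (-10, 1). Wrap until returning to start. Resulting hull: (-10, 1), (-8, -9), (1, -10), (4, 2).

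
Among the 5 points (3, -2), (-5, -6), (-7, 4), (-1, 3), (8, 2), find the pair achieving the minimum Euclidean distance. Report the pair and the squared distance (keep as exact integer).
Pair = ((-7, 4), (-1, 3)); squared distance = 37

Compute all C(5, 2) = 10 pairwise squared distances (x_i − x_j)² + (y_i − y_j)². The minimum is 37, attained by the pair ((-7, 4), (-1, 3)).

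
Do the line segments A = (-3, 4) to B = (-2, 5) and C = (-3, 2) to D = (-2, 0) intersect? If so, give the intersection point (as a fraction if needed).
No (intersection of containing lines falls outside at least one segment)

Parametrize and solve: t = -2/3, s = -2/3. At least one of these is outside [0, 1], so the segments do not intersect.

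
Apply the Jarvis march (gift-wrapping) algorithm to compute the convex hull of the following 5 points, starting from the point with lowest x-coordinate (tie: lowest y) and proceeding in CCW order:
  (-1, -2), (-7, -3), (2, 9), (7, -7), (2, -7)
Hull (CCW) = [(-7, -3), (2, -7), (7, -7), (2, 9)]

Jarvis march: at each step, from the current hull vertex p, select the next vertex q as the point such that every other point lies strictly to the left of (or on) the directed line p → q. (Equivalently: for every other point r, the cross product (q − p) × (r − p) ≥ 0.)
Starting point (lowest x, tie lowest y): (-7, -3). Wrap until returning to start. Resulting hull: (-7, -3), (2, -7), (7, -7), (2, 9).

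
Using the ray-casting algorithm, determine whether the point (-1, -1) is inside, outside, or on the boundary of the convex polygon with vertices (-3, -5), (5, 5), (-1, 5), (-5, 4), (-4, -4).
The point (-1, -1) lies strictly inside the polygon

Cast a horizontal ray to the right from the query point and count how many polygon edges it crosses (each edge strictly once or zero times, handled with the usual half-open convention). 
Parity of crossings → odd ⇒ inside.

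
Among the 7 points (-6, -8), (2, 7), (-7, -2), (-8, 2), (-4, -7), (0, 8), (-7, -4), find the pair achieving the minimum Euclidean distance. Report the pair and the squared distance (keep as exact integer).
Pair = ((-7, -2), (-7, -4)); squared distance = 4

Compute all C(7, 2) = 21 pairwise squared distances (x_i − x_j)² + (y_i − y_j)². The minimum is 4, attained by the pair ((-7, -2), (-7, -4)).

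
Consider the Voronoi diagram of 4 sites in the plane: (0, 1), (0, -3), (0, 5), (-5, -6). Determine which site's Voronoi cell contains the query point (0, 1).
Nearest site = (0, 1)

The Voronoi cell of site s contains exactly those query points closer to s than to any other site. Compute squared distances from q = (0, 1) to each site:
  (0 − 0)² + (1 − 1)² = 0
  (0 − 0)² + (-3 − 1)² = 16
  (0 − 0)² + (5 − 1)² = 16
  (-5 − 0)² + (-6 − 1)² = 74
Minimum is attained by (0, 1), so q lies in its Voronoi cell.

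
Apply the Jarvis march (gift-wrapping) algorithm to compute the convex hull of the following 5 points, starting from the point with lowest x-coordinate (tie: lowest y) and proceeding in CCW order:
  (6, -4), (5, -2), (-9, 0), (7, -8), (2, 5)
Hull (CCW) = [(-9, 0), (7, -8), (6, -4), (2, 5)]

Jarvis march: at each step, from the current hull vertex p, select the next vertex q as the point such that every other point lies strictly to the left of (or on) the directed line p → q. (Equivalently: for every other point r, the cross product (q − p) × (r − p) ≥ 0.)
Starting point (lowest x, tie lowest y): (-9, 0). Wrap until returning to start. Resulting hull: (-9, 0), (7, -8), (6, -4), (2, 5).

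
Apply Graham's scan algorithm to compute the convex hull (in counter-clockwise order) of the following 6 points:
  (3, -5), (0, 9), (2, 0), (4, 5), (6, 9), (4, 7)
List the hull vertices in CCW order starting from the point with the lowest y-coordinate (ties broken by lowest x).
Hull (CCW) = [(3, -5), (6, 9), (0, 9)]

Graham scan procedure:
  1. Find the pivot p₀ = point with lowest y (tie → lowest x): (3, -5).
  2. Sort the remaining points by polar angle around p₀.
  3. Walk through sorted points, maintaining a stack; pop the top while the last three entries make a non-left turn (cross product ≤ 0).
  4. Final stack is the convex hull in CCW order: (3, -5), (6, 9), (0, 9).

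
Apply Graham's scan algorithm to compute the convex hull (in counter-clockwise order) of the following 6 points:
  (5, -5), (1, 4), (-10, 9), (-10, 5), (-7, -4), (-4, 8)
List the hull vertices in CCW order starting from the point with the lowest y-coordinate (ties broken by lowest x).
Hull (CCW) = [(5, -5), (1, 4), (-4, 8), (-10, 9), (-10, 5), (-7, -4)]

Graham scan procedure:
  1. Find the pivot p₀ = point with lowest y (tie → lowest x): (5, -5).
  2. Sort the remaining points by polar angle around p₀.
  3. Walk through sorted points, maintaining a stack; pop the top while the last three entries make a non-left turn (cross product ≤ 0).
  4. Final stack is the convex hull in CCW order: (5, -5), (1, 4), (-4, 8), (-10, 9), (-10, 5), (-7, -4).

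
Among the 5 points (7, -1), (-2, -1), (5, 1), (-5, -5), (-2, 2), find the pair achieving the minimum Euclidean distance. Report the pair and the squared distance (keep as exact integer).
Pair = ((7, -1), (5, 1)); squared distance = 8

Compute all C(5, 2) = 10 pairwise squared distances (x_i − x_j)² + (y_i − y_j)². The minimum is 8, attained by the pair ((7, -1), (5, 1)).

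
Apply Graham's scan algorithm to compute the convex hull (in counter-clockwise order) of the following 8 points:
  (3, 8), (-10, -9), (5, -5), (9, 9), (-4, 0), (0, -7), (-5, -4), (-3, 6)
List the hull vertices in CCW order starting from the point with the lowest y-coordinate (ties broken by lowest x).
Hull (CCW) = [(-10, -9), (0, -7), (5, -5), (9, 9), (3, 8), (-3, 6)]

Graham scan procedure:
  1. Find the pivot p₀ = point with lowest y (tie → lowest x): (-10, -9).
  2. Sort the remaining points by polar angle around p₀.
  3. Walk through sorted points, maintaining a stack; pop the top while the last three entries make a non-left turn (cross product ≤ 0).
  4. Final stack is the convex hull in CCW order: (-10, -9), (0, -7), (5, -5), (9, 9), (3, 8), (-3, 6).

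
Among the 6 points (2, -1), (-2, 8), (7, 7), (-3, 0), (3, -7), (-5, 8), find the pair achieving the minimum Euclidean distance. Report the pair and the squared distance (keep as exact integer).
Pair = ((-2, 8), (-5, 8)); squared distance = 9

Compute all C(6, 2) = 15 pairwise squared distances (x_i − x_j)² + (y_i − y_j)². The minimum is 9, attained by the pair ((-2, 8), (-5, 8)).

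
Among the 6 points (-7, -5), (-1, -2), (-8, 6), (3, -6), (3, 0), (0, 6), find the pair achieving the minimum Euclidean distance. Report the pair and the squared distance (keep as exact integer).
Pair = ((-1, -2), (3, 0)); squared distance = 20

Compute all C(6, 2) = 15 pairwise squared distances (x_i − x_j)² + (y_i − y_j)². The minimum is 20, attained by the pair ((-1, -2), (3, 0)).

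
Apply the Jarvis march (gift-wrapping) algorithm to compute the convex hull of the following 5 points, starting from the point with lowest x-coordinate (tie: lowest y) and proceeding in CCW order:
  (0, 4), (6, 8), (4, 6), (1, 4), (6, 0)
Hull (CCW) = [(0, 4), (6, 0), (6, 8)]

Jarvis march: at each step, from the current hull vertex p, select the next vertex q as the point such that every other point lies strictly to the left of (or on) the directed line p → q. (Equivalently: for every other point r, the cross product (q − p) × (r − p) ≥ 0.)
Starting point (lowest x, tie lowest y): (0, 4). Wrap until returning to start. Resulting hull: (0, 4), (6, 0), (6, 8).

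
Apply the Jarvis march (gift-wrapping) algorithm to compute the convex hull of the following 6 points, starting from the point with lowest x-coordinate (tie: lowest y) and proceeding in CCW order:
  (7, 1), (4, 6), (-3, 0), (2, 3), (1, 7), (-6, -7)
Hull (CCW) = [(-6, -7), (7, 1), (4, 6), (1, 7), (-3, 0)]

Jarvis march: at each step, from the current hull vertex p, select the next vertex q as the point such that every other point lies strictly to the left of (or on) the directed line p → q. (Equivalently: for every other point r, the cross product (q − p) × (r − p) ≥ 0.)
Starting point (lowest x, tie lowest y): (-6, -7). Wrap until returning to start. Resulting hull: (-6, -7), (7, 1), (4, 6), (1, 7), (-3, 0).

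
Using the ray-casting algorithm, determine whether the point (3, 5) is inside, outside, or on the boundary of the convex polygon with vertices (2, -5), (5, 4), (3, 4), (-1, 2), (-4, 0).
The point (3, 5) lies strictly outside the polygon

Cast a horizontal ray to the right from the query point and count how many polygon edges it crosses (each edge strictly once or zero times, handled with the usual half-open convention). 
Parity of crossings → even ⇒ outside.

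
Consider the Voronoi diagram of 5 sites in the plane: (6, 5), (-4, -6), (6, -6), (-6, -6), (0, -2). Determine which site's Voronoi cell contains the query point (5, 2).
Nearest site = (6, 5)

The Voronoi cell of site s contains exactly those query points closer to s than to any other site. Compute squared distances from q = (5, 2) to each site:
  (6 − 5)² + (5 − 2)² = 10
  (0 − 5)² + (-2 − 2)² = 41
  (6 − 5)² + (-6 − 2)² = 65
  (-4 − 5)² + (-6 − 2)² = 145
  (-6 − 5)² + (-6 − 2)² = 185
Minimum is attained by (6, 5), so q lies in its Voronoi cell.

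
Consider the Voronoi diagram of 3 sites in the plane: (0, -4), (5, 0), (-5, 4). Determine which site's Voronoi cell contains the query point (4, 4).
Nearest site = (5, 0)

The Voronoi cell of site s contains exactly those query points closer to s than to any other site. Compute squared distances from q = (4, 4) to each site:
  (5 − 4)² + (0 − 4)² = 17
  (0 − 4)² + (-4 − 4)² = 80
  (-5 − 4)² + (4 − 4)² = 81
Minimum is attained by (5, 0), so q lies in its Voronoi cell.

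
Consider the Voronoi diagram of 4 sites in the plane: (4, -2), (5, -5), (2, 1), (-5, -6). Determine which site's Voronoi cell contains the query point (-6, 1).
Nearest site = (-5, -6)

The Voronoi cell of site s contains exactly those query points closer to s than to any other site. Compute squared distances from q = (-6, 1) to each site:
  (-5 − -6)² + (-6 − 1)² = 50
  (2 − -6)² + (1 − 1)² = 64
  (4 − -6)² + (-2 − 1)² = 109
  (5 − -6)² + (-5 − 1)² = 157
Minimum is attained by (-5, -6), so q lies in its Voronoi cell.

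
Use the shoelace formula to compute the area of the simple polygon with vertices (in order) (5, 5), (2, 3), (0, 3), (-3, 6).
Area = 25/2

Shoelace formula: Area = (1/2) |Σ_i (x_i · y_{i+1} − x_{i+1} · y_i)| (indices mod n). Compute each cross term:
  (5)(3) − (2)(5) = 5
  (2)(3) − (0)(3) = 6
  (0)(6) − (-3)(3) = 9
  (-3)(5) − (5)(6) = -45
Sum = -25, so (signed) Area = -25/2 = -25/2, |Area| = 25/2.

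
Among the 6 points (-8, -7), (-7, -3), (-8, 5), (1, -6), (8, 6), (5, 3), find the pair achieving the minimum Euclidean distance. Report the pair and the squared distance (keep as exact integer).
Pair = ((-8, -7), (-7, -3)); squared distance = 17

Compute all C(6, 2) = 15 pairwise squared distances (x_i − x_j)² + (y_i − y_j)². The minimum is 17, attained by the pair ((-8, -7), (-7, -3)).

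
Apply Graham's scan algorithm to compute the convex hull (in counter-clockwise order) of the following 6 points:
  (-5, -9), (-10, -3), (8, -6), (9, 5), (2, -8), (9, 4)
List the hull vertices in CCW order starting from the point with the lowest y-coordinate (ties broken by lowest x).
Hull (CCW) = [(-5, -9), (2, -8), (8, -6), (9, 4), (9, 5), (-10, -3)]

Graham scan procedure:
  1. Find the pivot p₀ = point with lowest y (tie → lowest x): (-5, -9).
  2. Sort the remaining points by polar angle around p₀.
  3. Walk through sorted points, maintaining a stack; pop the top while the last three entries make a non-left turn (cross product ≤ 0).
  4. Final stack is the convex hull in CCW order: (-5, -9), (2, -8), (8, -6), (9, 4), (9, 5), (-10, -3).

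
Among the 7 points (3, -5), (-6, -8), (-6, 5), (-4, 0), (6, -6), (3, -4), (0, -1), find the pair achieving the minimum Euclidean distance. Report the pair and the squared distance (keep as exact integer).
Pair = ((3, -5), (3, -4)); squared distance = 1

Compute all C(7, 2) = 21 pairwise squared distances (x_i − x_j)² + (y_i − y_j)². The minimum is 1, attained by the pair ((3, -5), (3, -4)).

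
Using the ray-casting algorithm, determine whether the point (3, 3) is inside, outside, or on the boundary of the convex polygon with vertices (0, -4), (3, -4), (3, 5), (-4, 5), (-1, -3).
The point (3, 3) lies on the polygon boundary

Boundary check: the query satisfies the collinearity and bounding-box conditions for some polygon edge, so it lies exactly on the boundary.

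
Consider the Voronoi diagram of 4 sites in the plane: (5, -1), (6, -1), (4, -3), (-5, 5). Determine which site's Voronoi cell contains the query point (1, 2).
Nearest site = (5, -1)

The Voronoi cell of site s contains exactly those query points closer to s than to any other site. Compute squared distances from q = (1, 2) to each site:
  (5 − 1)² + (-1 − 2)² = 25
  (4 − 1)² + (-3 − 2)² = 34
  (6 − 1)² + (-1 − 2)² = 34
  (-5 − 1)² + (5 − 2)² = 45
Minimum is attained by (5, -1), so q lies in its Voronoi cell.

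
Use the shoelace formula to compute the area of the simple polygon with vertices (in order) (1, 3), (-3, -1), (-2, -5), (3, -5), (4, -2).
Area = 37

Shoelace formula: Area = (1/2) |Σ_i (x_i · y_{i+1} − x_{i+1} · y_i)| (indices mod n). Compute each cross term:
  (1)(-1) − (-3)(3) = 8
  (-3)(-5) − (-2)(-1) = 13
  (-2)(-5) − (3)(-5) = 25
  (3)(-2) − (4)(-5) = 14
  (4)(3) − (1)(-2) = 14
Sum = 74, so (signed) Area = 74/2 = 37, |Area| = 37.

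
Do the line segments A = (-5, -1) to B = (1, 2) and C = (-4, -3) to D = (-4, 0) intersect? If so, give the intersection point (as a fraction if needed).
Yes; intersection at (-4, -1/2) (t = 1/6 on AB, s = 5/6 on CD)

Parametrize AB as A + t(B − A) = (-5 + 6 t, -1 + 3 t) and CD as C + s(D − C) = (-4 + 0 s, -3 + 3 s). Solve the linear system for (t, s). Determinant = -18 ≠ 0, so a unique intersection of the containing lines exists. Solution: t = 1/6, s = 5/6 — both in [0, 1], so the segments cross. Intersection point: (-4, -1/2).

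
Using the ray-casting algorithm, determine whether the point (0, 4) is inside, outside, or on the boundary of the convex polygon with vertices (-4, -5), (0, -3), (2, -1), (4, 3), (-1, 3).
The point (0, 4) lies strictly outside the polygon

Cast a horizontal ray to the right from the query point and count how many polygon edges it crosses (each edge strictly once or zero times, handled with the usual half-open convention). 
Parity of crossings → even ⇒ outside.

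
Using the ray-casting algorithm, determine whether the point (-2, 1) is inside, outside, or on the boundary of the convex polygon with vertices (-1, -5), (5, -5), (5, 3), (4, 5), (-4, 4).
The point (-2, 1) lies strictly inside the polygon

Cast a horizontal ray to the right from the query point and count how many polygon edges it crosses (each edge strictly once or zero times, handled with the usual half-open convention). 
Parity of crossings → odd ⇒ inside.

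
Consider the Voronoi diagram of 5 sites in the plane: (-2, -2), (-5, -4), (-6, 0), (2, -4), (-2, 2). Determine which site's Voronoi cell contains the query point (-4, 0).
Nearest site = (-6, 0)

The Voronoi cell of site s contains exactly those query points closer to s than to any other site. Compute squared distances from q = (-4, 0) to each site:
  (-6 − -4)² + (0 − 0)² = 4
  (-2 − -4)² + (-2 − 0)² = 8
  (-2 − -4)² + (2 − 0)² = 8
  (-5 − -4)² + (-4 − 0)² = 17
  (2 − -4)² + (-4 − 0)² = 52
Minimum is attained by (-6, 0), so q lies in its Voronoi cell.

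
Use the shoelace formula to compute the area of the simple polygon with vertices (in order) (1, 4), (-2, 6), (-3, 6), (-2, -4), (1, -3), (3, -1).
Area = 75/2

Shoelace formula: Area = (1/2) |Σ_i (x_i · y_{i+1} − x_{i+1} · y_i)| (indices mod n). Compute each cross term:
  (1)(6) − (-2)(4) = 14
  (-2)(6) − (-3)(6) = 6
  (-3)(-4) − (-2)(6) = 24
  (-2)(-3) − (1)(-4) = 10
  (1)(-1) − (3)(-3) = 8
  (3)(4) − (1)(-1) = 13
Sum = 75, so (signed) Area = 75/2 = 75/2, |Area| = 75/2.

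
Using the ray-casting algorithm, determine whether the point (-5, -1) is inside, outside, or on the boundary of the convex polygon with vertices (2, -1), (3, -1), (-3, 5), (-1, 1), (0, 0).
The point (-5, -1) lies strictly outside the polygon

Cast a horizontal ray to the right from the query point and count how many polygon edges it crosses (each edge strictly once or zero times, handled with the usual half-open convention). 
Parity of crossings → even ⇒ outside.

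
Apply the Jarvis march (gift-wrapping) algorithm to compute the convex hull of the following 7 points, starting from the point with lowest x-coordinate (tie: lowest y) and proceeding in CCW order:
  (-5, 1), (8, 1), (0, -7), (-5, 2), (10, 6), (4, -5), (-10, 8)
Hull (CCW) = [(-10, 8), (0, -7), (4, -5), (8, 1), (10, 6)]

Jarvis march: at each step, from the current hull vertex p, select the next vertex q as the point such that every other point lies strictly to the left of (or on) the directed line p → q. (Equivalently: for every other point r, the cross product (q − p) × (r − p) ≥ 0.)
Starting point (lowest x, tie lowest y): (-10, 8). Wrap until returning to start. Resulting hull: (-10, 8), (0, -7), (4, -5), (8, 1), (10, 6).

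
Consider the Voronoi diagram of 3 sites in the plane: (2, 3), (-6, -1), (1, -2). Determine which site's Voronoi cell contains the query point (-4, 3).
Nearest site = (-6, -1)

The Voronoi cell of site s contains exactly those query points closer to s than to any other site. Compute squared distances from q = (-4, 3) to each site:
  (-6 − -4)² + (-1 − 3)² = 20
  (2 − -4)² + (3 − 3)² = 36
  (1 − -4)² + (-2 − 3)² = 50
Minimum is attained by (-6, -1), so q lies in its Voronoi cell.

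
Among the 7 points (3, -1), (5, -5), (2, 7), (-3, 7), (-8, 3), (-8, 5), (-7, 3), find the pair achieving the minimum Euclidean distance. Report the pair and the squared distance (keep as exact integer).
Pair = ((-8, 3), (-7, 3)); squared distance = 1

Compute all C(7, 2) = 21 pairwise squared distances (x_i − x_j)² + (y_i − y_j)². The minimum is 1, attained by the pair ((-8, 3), (-7, 3)).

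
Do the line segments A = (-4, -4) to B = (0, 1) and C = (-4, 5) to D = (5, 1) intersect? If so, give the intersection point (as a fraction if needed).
No (intersection of containing lines falls outside at least one segment)

Parametrize and solve: t = 81/61, s = 36/61. At least one of these is outside [0, 1], so the segments do not intersect.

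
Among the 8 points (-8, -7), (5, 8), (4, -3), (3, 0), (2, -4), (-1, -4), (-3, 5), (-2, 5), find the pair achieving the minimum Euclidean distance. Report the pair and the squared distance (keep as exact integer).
Pair = ((-3, 5), (-2, 5)); squared distance = 1

Compute all C(8, 2) = 28 pairwise squared distances (x_i − x_j)² + (y_i − y_j)². The minimum is 1, attained by the pair ((-3, 5), (-2, 5)).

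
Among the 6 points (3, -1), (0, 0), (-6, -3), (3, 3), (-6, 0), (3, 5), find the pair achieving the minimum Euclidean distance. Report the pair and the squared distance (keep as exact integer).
Pair = ((3, 3), (3, 5)); squared distance = 4

Compute all C(6, 2) = 15 pairwise squared distances (x_i − x_j)² + (y_i − y_j)². The minimum is 4, attained by the pair ((3, 3), (3, 5)).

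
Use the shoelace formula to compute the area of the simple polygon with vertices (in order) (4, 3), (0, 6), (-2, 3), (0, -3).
Area = 27

Shoelace formula: Area = (1/2) |Σ_i (x_i · y_{i+1} − x_{i+1} · y_i)| (indices mod n). Compute each cross term:
  (4)(6) − (0)(3) = 24
  (0)(3) − (-2)(6) = 12
  (-2)(-3) − (0)(3) = 6
  (0)(3) − (4)(-3) = 12
Sum = 54, so (signed) Area = 54/2 = 27, |Area| = 27.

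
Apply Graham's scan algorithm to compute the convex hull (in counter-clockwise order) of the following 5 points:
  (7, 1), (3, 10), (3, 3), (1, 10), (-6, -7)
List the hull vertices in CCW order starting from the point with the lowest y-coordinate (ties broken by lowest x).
Hull (CCW) = [(-6, -7), (7, 1), (3, 10), (1, 10)]

Graham scan procedure:
  1. Find the pivot p₀ = point with lowest y (tie → lowest x): (-6, -7).
  2. Sort the remaining points by polar angle around p₀.
  3. Walk through sorted points, maintaining a stack; pop the top while the last three entries make a non-left turn (cross product ≤ 0).
  4. Final stack is the convex hull in CCW order: (-6, -7), (7, 1), (3, 10), (1, 10).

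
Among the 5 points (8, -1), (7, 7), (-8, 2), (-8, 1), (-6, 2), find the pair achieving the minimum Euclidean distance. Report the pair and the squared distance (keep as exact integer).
Pair = ((-8, 2), (-8, 1)); squared distance = 1

Compute all C(5, 2) = 10 pairwise squared distances (x_i − x_j)² + (y_i − y_j)². The minimum is 1, attained by the pair ((-8, 2), (-8, 1)).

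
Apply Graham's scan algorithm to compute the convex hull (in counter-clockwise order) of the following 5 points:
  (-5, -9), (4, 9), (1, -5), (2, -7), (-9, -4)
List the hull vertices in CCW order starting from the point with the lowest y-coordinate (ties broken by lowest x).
Hull (CCW) = [(-5, -9), (2, -7), (4, 9), (-9, -4)]

Graham scan procedure:
  1. Find the pivot p₀ = point with lowest y (tie → lowest x): (-5, -9).
  2. Sort the remaining points by polar angle around p₀.
  3. Walk through sorted points, maintaining a stack; pop the top while the last three entries make a non-left turn (cross product ≤ 0).
  4. Final stack is the convex hull in CCW order: (-5, -9), (2, -7), (4, 9), (-9, -4).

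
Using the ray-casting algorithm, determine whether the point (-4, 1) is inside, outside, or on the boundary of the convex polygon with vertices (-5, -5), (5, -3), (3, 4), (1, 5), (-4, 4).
The point (-4, 1) lies strictly inside the polygon

Cast a horizontal ray to the right from the query point and count how many polygon edges it crosses (each edge strictly once or zero times, handled with the usual half-open convention). 
Parity of crossings → odd ⇒ inside.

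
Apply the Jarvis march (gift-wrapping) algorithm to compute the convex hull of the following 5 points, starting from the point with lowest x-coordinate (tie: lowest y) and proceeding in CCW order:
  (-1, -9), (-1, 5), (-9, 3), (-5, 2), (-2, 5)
Hull (CCW) = [(-9, 3), (-1, -9), (-1, 5), (-2, 5)]

Jarvis march: at each step, from the current hull vertex p, select the next vertex q as the point such that every other point lies strictly to the left of (or on) the directed line p → q. (Equivalently: for every other point r, the cross product (q − p) × (r − p) ≥ 0.)
Starting point (lowest x, tie lowest y): (-9, 3). Wrap until returning to start. Resulting hull: (-9, 3), (-1, -9), (-1, 5), (-2, 5).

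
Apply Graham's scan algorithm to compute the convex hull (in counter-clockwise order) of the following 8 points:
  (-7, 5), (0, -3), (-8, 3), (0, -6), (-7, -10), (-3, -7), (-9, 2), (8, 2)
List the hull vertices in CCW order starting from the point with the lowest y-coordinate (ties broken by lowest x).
Hull (CCW) = [(-7, -10), (0, -6), (8, 2), (-7, 5), (-9, 2)]

Graham scan procedure:
  1. Find the pivot p₀ = point with lowest y (tie → lowest x): (-7, -10).
  2. Sort the remaining points by polar angle around p₀.
  3. Walk through sorted points, maintaining a stack; pop the top while the last three entries make a non-left turn (cross product ≤ 0).
  4. Final stack is the convex hull in CCW order: (-7, -10), (0, -6), (8, 2), (-7, 5), (-9, 2).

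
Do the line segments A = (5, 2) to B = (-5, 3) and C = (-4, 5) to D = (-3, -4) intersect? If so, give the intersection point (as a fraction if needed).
Yes; intersection at (-335/89, 256/89) (t = 78/89 on AB, s = 21/89 on CD)

Parametrize AB as A + t(B − A) = (5 + -10 t, 2 + 1 t) and CD as C + s(D − C) = (-4 + 1 s, 5 + -9 s). Solve the linear system for (t, s). Determinant = -89 ≠ 0, so a unique intersection of the containing lines exists. Solution: t = 78/89, s = 21/89 — both in [0, 1], so the segments cross. Intersection point: (-335/89, 256/89).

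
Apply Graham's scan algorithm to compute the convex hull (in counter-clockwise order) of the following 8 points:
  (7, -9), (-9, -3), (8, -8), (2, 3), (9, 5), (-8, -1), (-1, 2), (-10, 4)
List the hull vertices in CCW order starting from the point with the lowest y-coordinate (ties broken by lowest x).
Hull (CCW) = [(7, -9), (8, -8), (9, 5), (-10, 4), (-9, -3)]

Graham scan procedure:
  1. Find the pivot p₀ = point with lowest y (tie → lowest x): (7, -9).
  2. Sort the remaining points by polar angle around p₀.
  3. Walk through sorted points, maintaining a stack; pop the top while the last three entries make a non-left turn (cross product ≤ 0).
  4. Final stack is the convex hull in CCW order: (7, -9), (8, -8), (9, 5), (-10, 4), (-9, -3).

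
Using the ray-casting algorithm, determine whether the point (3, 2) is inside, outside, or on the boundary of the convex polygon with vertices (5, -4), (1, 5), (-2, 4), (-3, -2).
The point (3, 2) lies strictly outside the polygon

Cast a horizontal ray to the right from the query point and count how many polygon edges it crosses (each edge strictly once or zero times, handled with the usual half-open convention). 
Parity of crossings → even ⇒ outside.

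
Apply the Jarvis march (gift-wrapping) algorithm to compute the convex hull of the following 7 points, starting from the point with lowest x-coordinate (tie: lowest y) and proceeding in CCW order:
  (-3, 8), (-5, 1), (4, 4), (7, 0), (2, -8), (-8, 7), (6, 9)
Hull (CCW) = [(-8, 7), (-5, 1), (2, -8), (7, 0), (6, 9), (-3, 8)]

Jarvis march: at each step, from the current hull vertex p, select the next vertex q as the point such that every other point lies strictly to the left of (or on) the directed line p → q. (Equivalently: for every other point r, the cross product (q − p) × (r − p) ≥ 0.)
Starting point (lowest x, tie lowest y): (-8, 7). Wrap until returning to start. Resulting hull: (-8, 7), (-5, 1), (2, -8), (7, 0), (6, 9), (-3, 8).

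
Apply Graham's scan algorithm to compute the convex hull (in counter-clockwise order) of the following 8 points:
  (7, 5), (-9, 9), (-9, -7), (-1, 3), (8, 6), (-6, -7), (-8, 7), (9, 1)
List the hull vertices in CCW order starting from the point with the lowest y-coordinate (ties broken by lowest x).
Hull (CCW) = [(-9, -7), (-6, -7), (9, 1), (8, 6), (-9, 9)]

Graham scan procedure:
  1. Find the pivot p₀ = point with lowest y (tie → lowest x): (-9, -7).
  2. Sort the remaining points by polar angle around p₀.
  3. Walk through sorted points, maintaining a stack; pop the top while the last three entries make a non-left turn (cross product ≤ 0).
  4. Final stack is the convex hull in CCW order: (-9, -7), (-6, -7), (9, 1), (8, 6), (-9, 9).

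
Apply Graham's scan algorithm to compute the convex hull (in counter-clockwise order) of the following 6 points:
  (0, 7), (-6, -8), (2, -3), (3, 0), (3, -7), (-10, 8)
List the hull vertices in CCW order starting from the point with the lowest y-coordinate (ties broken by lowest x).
Hull (CCW) = [(-6, -8), (3, -7), (3, 0), (0, 7), (-10, 8)]

Graham scan procedure:
  1. Find the pivot p₀ = point with lowest y (tie → lowest x): (-6, -8).
  2. Sort the remaining points by polar angle around p₀.
  3. Walk through sorted points, maintaining a stack; pop the top while the last three entries make a non-left turn (cross product ≤ 0).
  4. Final stack is the convex hull in CCW order: (-6, -8), (3, -7), (3, 0), (0, 7), (-10, 8).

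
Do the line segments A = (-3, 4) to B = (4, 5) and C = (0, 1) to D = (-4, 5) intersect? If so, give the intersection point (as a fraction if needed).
Yes; intersection at (-3, 4) (t = 0 on AB, s = 3/4 on CD)

Parametrize AB as A + t(B − A) = (-3 + 7 t, 4 + 1 t) and CD as C + s(D − C) = (0 + -4 s, 1 + 4 s). Solve the linear system for (t, s). Determinant = -32 ≠ 0, so a unique intersection of the containing lines exists. Solution: t = 0, s = 3/4 — both in [0, 1], so the segments cross. Intersection point: (-3, 4).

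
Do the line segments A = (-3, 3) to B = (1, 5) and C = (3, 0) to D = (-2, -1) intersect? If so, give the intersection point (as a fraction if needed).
No (intersection of containing lines falls outside at least one segment)

Parametrize and solve: t = -7/2, s = 4. At least one of these is outside [0, 1], so the segments do not intersect.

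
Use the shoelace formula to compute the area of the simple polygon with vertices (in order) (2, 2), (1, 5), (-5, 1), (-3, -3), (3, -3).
Area = 41

Shoelace formula: Area = (1/2) |Σ_i (x_i · y_{i+1} − x_{i+1} · y_i)| (indices mod n). Compute each cross term:
  (2)(5) − (1)(2) = 8
  (1)(1) − (-5)(5) = 26
  (-5)(-3) − (-3)(1) = 18
  (-3)(-3) − (3)(-3) = 18
  (3)(2) − (2)(-3) = 12
Sum = 82, so (signed) Area = 82/2 = 41, |Area| = 41.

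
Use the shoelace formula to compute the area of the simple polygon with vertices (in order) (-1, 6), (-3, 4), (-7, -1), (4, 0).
Area = 73/2

Shoelace formula: Area = (1/2) |Σ_i (x_i · y_{i+1} − x_{i+1} · y_i)| (indices mod n). Compute each cross term:
  (-1)(4) − (-3)(6) = 14
  (-3)(-1) − (-7)(4) = 31
  (-7)(0) − (4)(-1) = 4
  (4)(6) − (-1)(0) = 24
Sum = 73, so (signed) Area = 73/2 = 73/2, |Area| = 73/2.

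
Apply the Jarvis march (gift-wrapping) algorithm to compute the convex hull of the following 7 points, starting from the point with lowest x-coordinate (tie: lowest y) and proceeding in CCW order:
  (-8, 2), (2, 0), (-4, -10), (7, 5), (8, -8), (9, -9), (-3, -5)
Hull (CCW) = [(-8, 2), (-4, -10), (9, -9), (7, 5)]

Jarvis march: at each step, from the current hull vertex p, select the next vertex q as the point such that every other point lies strictly to the left of (or on) the directed line p → q. (Equivalently: for every other point r, the cross product (q − p) × (r − p) ≥ 0.)
Starting point (lowest x, tie lowest y): (-8, 2). Wrap until returning to start. Resulting hull: (-8, 2), (-4, -10), (9, -9), (7, 5).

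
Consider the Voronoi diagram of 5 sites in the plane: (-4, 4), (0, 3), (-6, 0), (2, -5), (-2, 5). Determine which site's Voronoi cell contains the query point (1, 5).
Nearest site = (0, 3)

The Voronoi cell of site s contains exactly those query points closer to s than to any other site. Compute squared distances from q = (1, 5) to each site:
  (0 − 1)² + (3 − 5)² = 5
  (-2 − 1)² + (5 − 5)² = 9
  (-4 − 1)² + (4 − 5)² = 26
  (-6 − 1)² + (0 − 5)² = 74
  (2 − 1)² + (-5 − 5)² = 101
Minimum is attained by (0, 3), so q lies in its Voronoi cell.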